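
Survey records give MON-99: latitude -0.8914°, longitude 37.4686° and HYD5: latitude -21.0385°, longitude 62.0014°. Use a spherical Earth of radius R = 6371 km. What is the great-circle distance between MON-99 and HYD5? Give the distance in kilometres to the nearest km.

Δφ = -20.1471°,  Δλ = 24.5328°
a = sin²(Δφ/2) + cos φ₁ cos φ₂ sin²(Δλ/2) = 0.072718
c = 2·arcsin(√a) = 0.546087 rad = 31.2885°
d = R·c = 6371 × 0.546087 = 3479.1 km

3479 km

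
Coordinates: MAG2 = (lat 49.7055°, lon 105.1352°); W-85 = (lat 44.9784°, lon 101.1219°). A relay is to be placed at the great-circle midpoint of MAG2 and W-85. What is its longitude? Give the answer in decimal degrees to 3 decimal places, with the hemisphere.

103.039°E

Bx = cos φ₂ cos Δλ = 0.705639,  By = cos φ₂ sin Δλ = -0.049508
φₘ = atan2(sin φ₁ + sin φ₂, √((cos φ₁ + Bx)² + By²)) = 47.35943°
λₘ = λ₁ + atan2(By, cos φ₁ + Bx) = 103.03862°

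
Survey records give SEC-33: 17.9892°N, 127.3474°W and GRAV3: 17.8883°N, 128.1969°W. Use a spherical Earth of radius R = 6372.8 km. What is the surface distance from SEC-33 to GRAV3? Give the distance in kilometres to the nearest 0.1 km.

90.6 km

Δφ = -0.1009°,  Δλ = -0.8495°
a = sin²(Δφ/2) + cos φ₁ cos φ₂ sin²(Δλ/2) = 0.000051
c = 2·arcsin(√a) = 0.014215 rad = 0.8145°
d = R·c = 6372.8 × 0.014215 = 90.6 km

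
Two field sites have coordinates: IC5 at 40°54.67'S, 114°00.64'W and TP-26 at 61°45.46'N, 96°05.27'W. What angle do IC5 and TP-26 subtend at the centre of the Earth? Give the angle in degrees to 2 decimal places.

103.69°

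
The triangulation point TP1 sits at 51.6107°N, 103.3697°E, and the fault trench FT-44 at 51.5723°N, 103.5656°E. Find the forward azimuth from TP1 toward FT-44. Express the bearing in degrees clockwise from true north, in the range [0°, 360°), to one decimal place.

Δλ = 0.1959°
y = sin Δλ · cos φ₂ = 0.002125
x = cos φ₁ sin φ₂ − sin φ₁ cos φ₂ cos Δλ = -0.000667
θ = atan2(y, x) = 107.4345° → 107.4345° (mod 360°)

107.4°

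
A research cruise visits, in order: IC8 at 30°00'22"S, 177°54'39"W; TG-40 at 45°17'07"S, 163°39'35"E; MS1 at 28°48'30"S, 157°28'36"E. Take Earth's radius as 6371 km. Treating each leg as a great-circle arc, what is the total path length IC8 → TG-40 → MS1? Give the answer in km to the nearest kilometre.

4249 km

IC8: φ = -30.00611°, λ = -177.91083°
TG-40: φ = -45.28528°, λ = +163.65972°
MS1: φ = -28.80833°, λ = +157.47667°
IC8→TG-40: c = 0.367007 rad, d = 2338.20 km
TG-40→MS1: c = 0.299962 rad, d = 1911.06 km
Total = 2338.20 + 1911.06 = 4249.26 km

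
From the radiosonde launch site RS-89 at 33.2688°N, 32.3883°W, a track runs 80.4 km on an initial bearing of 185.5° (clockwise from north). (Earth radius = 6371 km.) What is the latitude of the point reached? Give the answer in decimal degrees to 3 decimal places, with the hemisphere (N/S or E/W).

32.549°N

δ = d/R = 80.4/6371 = 0.012620 rad
φ₂ = arcsin(sin φ₁ cos δ + cos φ₁ sin δ cos θ)
   = arcsin(0.54857·0.99992 + 0.83611·0.01262·-0.99540) = 32.54905°
λ₂ = λ₁ + atan2(sin θ sin δ cos φ₁, cos δ − sin φ₁ sin φ₂) = -32.47051°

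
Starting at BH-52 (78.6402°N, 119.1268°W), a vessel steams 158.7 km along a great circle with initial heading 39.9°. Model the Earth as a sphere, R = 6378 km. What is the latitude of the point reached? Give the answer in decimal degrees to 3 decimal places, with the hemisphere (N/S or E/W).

79.694°N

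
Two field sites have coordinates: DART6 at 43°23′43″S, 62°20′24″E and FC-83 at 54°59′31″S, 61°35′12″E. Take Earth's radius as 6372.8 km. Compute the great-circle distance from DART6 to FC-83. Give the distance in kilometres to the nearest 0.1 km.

1291.0 km

DART6: φ = -43.39528°, λ = +62.34000°
FC-83: φ = -54.99194°, λ = +61.58667°
Δφ = -11.5967°,  Δλ = -0.7533°
a = sin²(Δφ/2) + cos φ₁ cos φ₂ sin²(Δλ/2) = 0.010225
c = 2·arcsin(√a) = 0.202579 rad = 11.6069°
d = R·c = 6372.8 × 0.202579 = 1291.0 km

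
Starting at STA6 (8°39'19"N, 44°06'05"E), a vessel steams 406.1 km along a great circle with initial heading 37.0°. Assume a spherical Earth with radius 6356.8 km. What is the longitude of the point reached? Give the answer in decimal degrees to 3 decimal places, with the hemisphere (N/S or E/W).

STA6: φ = +8.65528°, λ = +44.10139°
δ = d/R = 406.1/6356.8 = 0.063884 rad
φ₂ = arcsin(sin φ₁ cos δ + cos φ₁ sin δ cos θ)
   = arcsin(0.15049·0.99796 + 0.98861·0.06384·0.79864) = 11.57130°
λ₂ = λ₁ + atan2(sin θ sin δ cos φ₁, cos δ − sin φ₁ sin φ₂) = 46.34896°

46.349°E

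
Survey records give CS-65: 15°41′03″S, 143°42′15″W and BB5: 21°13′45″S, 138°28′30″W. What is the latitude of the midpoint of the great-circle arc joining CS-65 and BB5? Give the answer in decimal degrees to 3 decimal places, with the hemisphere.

CS-65: φ = -15.68417°, λ = -143.70417°
BB5: φ = -21.22917°, λ = -138.47500°
Bx = cos φ₂ cos Δλ = 0.928260,  By = cos φ₂ sin Δλ = 0.084955
φₘ = atan2(sin φ₁ + sin φ₂, √((cos φ₁ + Bx)² + By²)) = -18.47459°
λₘ = λ₁ + atan2(By, cos φ₁ + Bx) = -141.13187°

18.475°S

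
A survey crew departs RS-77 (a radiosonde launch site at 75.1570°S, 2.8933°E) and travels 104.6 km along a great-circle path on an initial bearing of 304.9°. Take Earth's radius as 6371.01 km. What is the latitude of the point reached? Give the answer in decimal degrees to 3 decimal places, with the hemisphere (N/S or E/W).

74.600°S

δ = d/R = 104.6/6371.01 = 0.016418 rad
φ₂ = arcsin(sin φ₁ cos δ + cos φ₁ sin δ cos θ)
   = arcsin(-0.96663·0.99987 + 0.25617·0.01642·0.57215) = -74.59989°
λ₂ = λ₁ + atan2(sin θ sin δ cos φ₁, cos δ − sin φ₁ sin φ₂) = -0.01305°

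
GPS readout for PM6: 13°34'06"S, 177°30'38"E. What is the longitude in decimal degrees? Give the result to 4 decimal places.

177° + 30′/60 + 38″/3600 = 177 + 0.50000 + 0.01056 = 177.5106°

177.5106°E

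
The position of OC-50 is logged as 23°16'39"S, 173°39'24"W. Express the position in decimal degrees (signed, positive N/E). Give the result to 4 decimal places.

-23.2775°, -173.6567°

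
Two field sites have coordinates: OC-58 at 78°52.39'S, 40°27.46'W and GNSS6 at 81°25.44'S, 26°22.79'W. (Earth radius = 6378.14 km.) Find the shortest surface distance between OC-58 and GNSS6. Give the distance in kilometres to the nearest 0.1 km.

388.6 km

OC-58: φ = -78.87317°, λ = -40.45767°
GNSS6: φ = -81.42400°, λ = -26.37983°
Δφ = -2.5508°,  Δλ = 14.0778°
a = sin²(Δφ/2) + cos φ₁ cos φ₂ sin²(Δλ/2) = 0.000928
c = 2·arcsin(√a) = 0.060922 rad = 3.4906°
d = R·c = 6378.14 × 0.060922 = 388.6 km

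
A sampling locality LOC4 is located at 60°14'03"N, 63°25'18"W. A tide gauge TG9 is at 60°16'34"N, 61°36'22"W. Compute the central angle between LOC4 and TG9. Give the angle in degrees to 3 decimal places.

LOC4: φ = +60.23417°, λ = -63.42167°
TG9: φ = +60.27611°, λ = -61.60611°
Δφ = 0.0419°,  Δλ = 1.8156°
a = sin²(Δφ/2) + cos φ₁ cos φ₂ sin²(Δλ/2) = 0.000062
c = 2·arcsin(√a) = 0.015738 rad = 0.9017°

0.902°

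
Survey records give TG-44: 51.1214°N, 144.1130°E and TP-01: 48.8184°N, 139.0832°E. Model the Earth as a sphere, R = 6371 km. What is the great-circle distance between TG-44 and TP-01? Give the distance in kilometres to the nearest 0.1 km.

441.4 km

Δφ = -2.3030°,  Δλ = -5.0298°
a = sin²(Δφ/2) + cos φ₁ cos φ₂ sin²(Δλ/2) = 0.001200
c = 2·arcsin(√a) = 0.069284 rad = 3.9697°
d = R·c = 6371 × 0.069284 = 441.4 km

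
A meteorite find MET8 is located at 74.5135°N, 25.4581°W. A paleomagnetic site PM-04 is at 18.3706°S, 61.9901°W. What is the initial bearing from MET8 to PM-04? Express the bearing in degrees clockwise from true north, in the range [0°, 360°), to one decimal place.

214.6°

Δλ = -36.5320°
y = sin Δλ · cos φ₂ = -0.564935
x = cos φ₁ sin φ₂ − sin φ₁ cos φ₂ cos Δλ = -0.819041
θ = atan2(y, x) = -145.4039° → 214.5961° (mod 360°)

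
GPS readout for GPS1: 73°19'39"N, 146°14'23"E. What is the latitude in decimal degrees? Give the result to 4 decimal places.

73° + 19′/60 + 39″/3600 = 73 + 0.31667 + 0.01083 = 73.3275°

73.3275°N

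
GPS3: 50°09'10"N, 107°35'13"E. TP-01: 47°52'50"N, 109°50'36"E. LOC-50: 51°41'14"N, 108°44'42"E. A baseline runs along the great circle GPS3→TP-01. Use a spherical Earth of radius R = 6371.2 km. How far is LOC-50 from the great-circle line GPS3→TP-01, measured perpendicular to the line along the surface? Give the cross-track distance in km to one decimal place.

GPS3: φ = +50.15278°, λ = +107.58694°
TP-01: φ = +47.88056°, λ = +109.84333°
LOC-50: φ = +51.68722°, λ = +108.74500°
δ₁₃ = central angle GPS3→LOC-50 = 0.029657 rad  (haversine)
θ₁₃ = bearing GPS3→LOC-50 = 24.996°,  θ₁₂ = bearing GPS3→TP-01 = 146.068°
dₓₜ = R·arcsin(sin δ₁₃ · sin(θ₁₃ − θ₁₂)) = 6371.2·arcsin(0.02965·sin(-121.072°)) = -161.831 km
|dₓₜ| = 161.831 km

161.8 km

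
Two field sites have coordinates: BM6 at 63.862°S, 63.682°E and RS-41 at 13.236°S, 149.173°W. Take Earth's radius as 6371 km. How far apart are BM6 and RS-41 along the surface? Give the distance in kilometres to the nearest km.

10997 km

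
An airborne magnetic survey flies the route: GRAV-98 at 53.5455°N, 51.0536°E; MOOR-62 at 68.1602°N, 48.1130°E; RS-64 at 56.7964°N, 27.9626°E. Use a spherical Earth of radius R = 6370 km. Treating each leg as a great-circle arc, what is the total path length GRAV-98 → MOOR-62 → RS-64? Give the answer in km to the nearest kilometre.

3250 km

GRAV-98→MOOR-62: c = 0.256226 rad, d = 1632.16 km
MOOR-62→RS-64: c = 0.253955 rad, d = 1617.69 km
Total = 1632.16 + 1617.69 = 3249.85 km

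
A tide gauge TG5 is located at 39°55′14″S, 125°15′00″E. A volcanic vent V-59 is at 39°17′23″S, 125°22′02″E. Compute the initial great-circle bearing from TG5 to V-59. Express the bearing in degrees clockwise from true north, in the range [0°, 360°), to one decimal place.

TG5: φ = -39.92056°, λ = +125.25000°
V-59: φ = -39.28972°, λ = +125.36722°
Δλ = 0.1172°
y = sin Δλ · cos φ₂ = 0.001583
x = cos φ₁ sin φ₂ − sin φ₁ cos φ₂ cos Δλ = 0.011009
θ = atan2(y, x) = 8.1849° → 8.1849° (mod 360°)

8.2°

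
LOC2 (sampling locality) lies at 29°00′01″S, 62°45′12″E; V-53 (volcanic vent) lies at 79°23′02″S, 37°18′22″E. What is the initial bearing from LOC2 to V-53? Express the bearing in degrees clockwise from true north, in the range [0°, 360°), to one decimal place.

185.8°

LOC2: φ = -29.00028°, λ = +62.75333°
V-53: φ = -79.38389°, λ = +37.30611°
Δλ = -25.4472°
y = sin Δλ · cos φ₂ = -0.079159
x = cos φ₁ sin φ₂ − sin φ₁ cos φ₂ cos Δλ = -0.778996
θ = atan2(y, x) = -174.1977° → 185.8023° (mod 360°)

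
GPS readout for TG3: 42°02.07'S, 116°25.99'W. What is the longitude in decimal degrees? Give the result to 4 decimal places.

116.4332°W

116° + 25.99′/60 = 116 + 0.43317 = 116.4332°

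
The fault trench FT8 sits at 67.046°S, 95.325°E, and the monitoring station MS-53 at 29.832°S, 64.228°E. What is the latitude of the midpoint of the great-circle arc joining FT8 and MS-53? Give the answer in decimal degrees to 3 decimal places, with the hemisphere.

49.340°S

Bx = cos φ₂ cos Δλ = 0.742825,  By = cos φ₂ sin Δλ = -0.448047
φₘ = atan2(sin φ₁ + sin φ₂, √((cos φ₁ + Bx)² + By²)) = -49.33966°
λₘ = λ₁ + atan2(By, cos φ₁ + Bx) = 73.74540°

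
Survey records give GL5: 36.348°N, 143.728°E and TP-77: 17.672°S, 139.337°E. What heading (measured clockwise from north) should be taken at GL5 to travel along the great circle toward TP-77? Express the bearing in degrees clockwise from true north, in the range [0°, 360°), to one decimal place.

185.2°

Δλ = -4.3910°
y = sin Δλ · cos φ₂ = -0.072949
x = cos φ₁ sin φ₂ − sin φ₁ cos φ₂ cos Δλ = -0.807565
θ = atan2(y, x) = -174.8383° → 185.1617° (mod 360°)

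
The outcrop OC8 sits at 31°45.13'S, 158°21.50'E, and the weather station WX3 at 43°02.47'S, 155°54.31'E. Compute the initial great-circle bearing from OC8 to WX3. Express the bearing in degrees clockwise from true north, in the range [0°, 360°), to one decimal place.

189.1°

OC8: φ = -31.75217°, λ = +158.35833°
WX3: φ = -43.04117°, λ = +155.90517°
Δλ = -2.4532°
y = sin Δλ · cos φ₂ = -0.031283
x = cos φ₁ sin φ₂ − sin φ₁ cos φ₂ cos Δλ = -0.196110
θ = atan2(y, x) = -170.9367° → 189.0633° (mod 360°)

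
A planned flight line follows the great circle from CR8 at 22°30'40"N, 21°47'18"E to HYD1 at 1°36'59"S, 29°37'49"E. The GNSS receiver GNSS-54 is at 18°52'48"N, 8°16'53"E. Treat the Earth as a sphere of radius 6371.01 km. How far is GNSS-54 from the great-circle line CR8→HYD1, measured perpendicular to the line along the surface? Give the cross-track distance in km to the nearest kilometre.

1455 km

CR8: φ = +22.51111°, λ = +21.78833°
HYD1: φ = -1.61639°, λ = +29.63028°
GNSS-54: φ = +18.88000°, λ = +8.28139°
δ₁₃ = central angle CR8→GNSS-54 = 0.229342 rad  (haversine)
θ₁₃ = bearing CR8→GNSS-54 = 256.437°,  θ₁₂ = bearing CR8→HYD1 = 161.397°
dₓₜ = R·arcsin(sin δ₁₃ · sin(θ₁₃ − θ₁₂)) = 6371.01·arcsin(0.22734·sin(95.040°)) = 1455.389 km
|dₓₜ| = 1455.389 km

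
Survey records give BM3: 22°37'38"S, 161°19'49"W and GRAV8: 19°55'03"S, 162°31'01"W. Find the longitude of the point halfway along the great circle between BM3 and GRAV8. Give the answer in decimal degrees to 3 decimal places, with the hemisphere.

BM3: φ = -22.62722°, λ = -161.33028°
GRAV8: φ = -19.91750°, λ = -162.51694°
Bx = cos φ₂ cos Δλ = 0.939982,  By = cos φ₂ sin Δλ = -0.019471
φₘ = atan2(sin φ₁ + sin φ₂, √((cos φ₁ + Bx)² + By²)) = -21.27340°
λₘ = λ₁ + atan2(By, cos φ₁ + Bx) = -161.92907°

161.929°W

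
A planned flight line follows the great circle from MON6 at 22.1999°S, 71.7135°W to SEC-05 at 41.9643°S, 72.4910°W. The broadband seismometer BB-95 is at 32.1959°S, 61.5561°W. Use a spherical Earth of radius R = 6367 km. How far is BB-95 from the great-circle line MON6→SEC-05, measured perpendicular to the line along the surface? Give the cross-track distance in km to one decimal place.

δ₁₃ = central angle MON6→BB-95 = 0.234890 rad  (haversine)
θ₁₃ = bearing MON6→BB-95 = 140.117°,  θ₁₂ = bearing MON6→SEC-05 = 181.709°
dₓₜ = R·arcsin(sin δ₁₃ · sin(θ₁₃ − θ₁₂)) = 6367·arcsin(0.23274·sin(-41.592°)) = -987.625 km
|dₓₜ| = 987.625 km

987.6 km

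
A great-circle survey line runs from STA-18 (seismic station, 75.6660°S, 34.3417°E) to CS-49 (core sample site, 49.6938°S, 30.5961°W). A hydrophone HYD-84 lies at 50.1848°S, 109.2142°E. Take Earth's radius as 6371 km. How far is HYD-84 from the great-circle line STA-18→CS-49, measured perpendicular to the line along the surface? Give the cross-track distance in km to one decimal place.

δ₁₃ = central angle STA-18→HYD-84 = 0.667177 rad  (haversine)
θ₁₃ = bearing STA-18→HYD-84 = 92.618°,  θ₁₂ = bearing STA-18→CS-49 = 277.456°
dₓₜ = R·arcsin(sin δ₁₃ · sin(θ₁₃ − θ₁₂)) = 6371·arcsin(0.61877·sin(-184.838°)) = 332.616 km
|dₓₜ| = 332.616 km

332.6 km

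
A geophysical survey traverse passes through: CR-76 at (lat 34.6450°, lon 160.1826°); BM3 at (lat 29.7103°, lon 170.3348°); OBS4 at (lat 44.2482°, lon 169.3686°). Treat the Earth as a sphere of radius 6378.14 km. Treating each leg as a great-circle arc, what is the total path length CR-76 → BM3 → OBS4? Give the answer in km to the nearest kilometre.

2723 km

CR-76→BM3: c = 0.172808 rad, d = 1102.19 km
BM3→OBS4: c = 0.254086 rad, d = 1620.60 km
Total = 1102.19 + 1620.60 = 2722.79 km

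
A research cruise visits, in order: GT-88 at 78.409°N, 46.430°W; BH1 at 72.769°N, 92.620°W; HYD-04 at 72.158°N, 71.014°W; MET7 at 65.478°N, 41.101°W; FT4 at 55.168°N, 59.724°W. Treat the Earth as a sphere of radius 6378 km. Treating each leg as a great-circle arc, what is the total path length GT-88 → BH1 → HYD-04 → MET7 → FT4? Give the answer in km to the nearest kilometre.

5019 km

GT-88→BH1: c = 0.215623 rad, d = 1375.24 km
BH1→HYD-04: c = 0.113498 rad, d = 723.89 km
HYD-04→MET7: c = 0.218283 rad, d = 1392.21 km
MET7→FT4: c = 0.239565 rad, d = 1527.94 km
Total = 1375.24 + 723.89 + 1392.21 + 1527.94 = 5019.28 km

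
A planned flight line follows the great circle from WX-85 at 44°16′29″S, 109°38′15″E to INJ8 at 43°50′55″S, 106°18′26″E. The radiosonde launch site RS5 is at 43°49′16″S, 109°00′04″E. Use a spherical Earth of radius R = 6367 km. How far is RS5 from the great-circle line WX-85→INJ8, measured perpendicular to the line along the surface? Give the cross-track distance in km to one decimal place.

WX-85: φ = -44.27472°, λ = +109.63750°
INJ8: φ = -43.84861°, λ = +106.30722°
RS5: φ = -43.82111°, λ = +109.00111°
δ₁₃ = central angle WX-85→RS5 = 0.011243 rad  (haversine)
θ₁₃ = bearing WX-85→RS5 = 314.539°,  θ₁₂ = bearing WX-85→INJ8 = 278.935°
dₓₜ = R·arcsin(sin δ₁₃ · sin(θ₁₃ − θ₁₂)) = 6367·arcsin(0.01124·sin(35.604°)) = 41.676 km
|dₓₜ| = 41.676 km

41.7 km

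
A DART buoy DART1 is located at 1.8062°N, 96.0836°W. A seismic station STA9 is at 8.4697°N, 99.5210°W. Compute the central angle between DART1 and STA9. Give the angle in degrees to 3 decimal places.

Δφ = 6.6635°,  Δλ = -3.4374°
a = sin²(Δφ/2) + cos φ₁ cos φ₂ sin²(Δλ/2) = 0.004267
c = 2·arcsin(√a) = 0.130736 rad = 7.4906°

7.491°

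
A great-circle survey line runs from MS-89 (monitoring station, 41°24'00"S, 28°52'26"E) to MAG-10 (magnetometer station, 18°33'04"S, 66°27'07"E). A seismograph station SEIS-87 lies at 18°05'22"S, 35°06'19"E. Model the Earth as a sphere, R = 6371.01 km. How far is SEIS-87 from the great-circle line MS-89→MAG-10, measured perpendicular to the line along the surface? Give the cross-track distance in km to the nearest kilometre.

2047 km

MS-89: φ = -41.40000°, λ = +28.87389°
MAG-10: φ = -18.55111°, λ = +66.45194°
SEIS-87: φ = -18.08944°, λ = +35.10528°
δ₁₃ = central angle MS-89→SEIS-87 = 0.417364 rad  (haversine)
θ₁₃ = bearing MS-89→SEIS-87 = 14.746°,  θ₁₂ = bearing MS-89→MAG-10 = 65.933°
dₓₜ = R·arcsin(sin δ₁₃ · sin(θ₁₃ − θ₁₂)) = 6371.01·arcsin(0.40535·sin(-51.186°)) = -2047.310 km
|dₓₜ| = 2047.310 km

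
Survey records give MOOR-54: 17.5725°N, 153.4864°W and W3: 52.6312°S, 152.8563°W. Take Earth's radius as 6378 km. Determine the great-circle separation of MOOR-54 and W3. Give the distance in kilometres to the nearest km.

7815 km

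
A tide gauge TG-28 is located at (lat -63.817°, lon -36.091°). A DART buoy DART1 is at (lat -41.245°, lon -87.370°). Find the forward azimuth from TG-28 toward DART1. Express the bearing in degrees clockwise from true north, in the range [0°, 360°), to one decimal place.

282.6°

Δλ = -51.2790°
y = sin Δλ · cos φ₂ = -0.586631
x = cos φ₁ sin φ₂ − sin φ₁ cos φ₂ cos Δλ = 0.131172
θ = atan2(y, x) = -77.3959° → 282.6041° (mod 360°)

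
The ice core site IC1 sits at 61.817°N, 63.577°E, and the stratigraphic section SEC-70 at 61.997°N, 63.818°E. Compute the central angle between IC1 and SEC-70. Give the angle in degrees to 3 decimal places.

0.213°

Δφ = 0.1800°,  Δλ = 0.2410°
a = sin²(Δφ/2) + cos φ₁ cos φ₂ sin²(Δλ/2) = 0.000003
c = 2·arcsin(√a) = 0.003714 rad = 0.2128°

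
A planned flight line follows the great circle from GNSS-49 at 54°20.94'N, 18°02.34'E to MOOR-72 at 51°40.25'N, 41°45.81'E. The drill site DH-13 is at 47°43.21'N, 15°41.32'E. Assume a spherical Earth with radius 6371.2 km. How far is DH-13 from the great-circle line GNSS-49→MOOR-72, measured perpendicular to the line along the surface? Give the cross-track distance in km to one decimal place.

GNSS-49: φ = +54.34900°, λ = +18.03900°
MOOR-72: φ = +51.67083°, λ = +41.76350°
DH-13: φ = +47.72017°, λ = +15.68867°
δ₁₃ = central angle GNSS-49→DH-13 = 0.118518 rad  (haversine)
θ₁₃ = bearing GNSS-49→DH-13 = 193.493°,  θ₁₂ = bearing GNSS-49→MOOR-72 = 90.950°
dₓₜ = R·arcsin(sin δ₁₃ · sin(θ₁₃ − θ₁₂)) = 6371.2·arcsin(0.11824·sin(102.543°)) = 736.999 km
|dₓₜ| = 736.999 km

737.0 km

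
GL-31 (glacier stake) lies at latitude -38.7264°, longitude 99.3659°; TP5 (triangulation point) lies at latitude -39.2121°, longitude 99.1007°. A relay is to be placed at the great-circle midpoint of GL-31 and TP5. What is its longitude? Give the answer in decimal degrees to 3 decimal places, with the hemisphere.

Bx = cos φ₂ cos Δλ = 0.774803,  By = cos φ₂ sin Δλ = -0.003586
φₘ = atan2(sin φ₁ + sin φ₂, √((cos φ₁ + Bx)² + By²)) = -38.96933°
λₘ = λ₁ + atan2(By, cos φ₁ + Bx) = 99.23375°

99.234°E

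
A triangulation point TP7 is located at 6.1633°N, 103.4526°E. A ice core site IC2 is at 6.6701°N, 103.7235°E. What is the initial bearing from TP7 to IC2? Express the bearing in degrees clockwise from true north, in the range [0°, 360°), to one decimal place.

28.0°

Δλ = 0.2709°
y = sin Δλ · cos φ₂ = 0.004696
x = cos φ₁ sin φ₂ − sin φ₁ cos φ₂ cos Δλ = 0.008846
θ = atan2(y, x) = 27.9614° → 27.9614° (mod 360°)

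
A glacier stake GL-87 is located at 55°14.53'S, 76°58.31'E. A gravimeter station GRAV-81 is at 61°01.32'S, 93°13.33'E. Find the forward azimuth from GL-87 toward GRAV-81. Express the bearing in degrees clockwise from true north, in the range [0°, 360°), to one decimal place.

130.7°

GL-87: φ = -55.24217°, λ = +76.97183°
GRAV-81: φ = -61.02200°, λ = +93.22217°
Δλ = 16.2503°
y = sin Δλ · cos φ₂ = 0.135573
x = cos φ₁ sin φ₂ − sin φ₁ cos φ₂ cos Δλ = -0.116608
θ = atan2(y, x) = 130.6993° → 130.6993° (mod 360°)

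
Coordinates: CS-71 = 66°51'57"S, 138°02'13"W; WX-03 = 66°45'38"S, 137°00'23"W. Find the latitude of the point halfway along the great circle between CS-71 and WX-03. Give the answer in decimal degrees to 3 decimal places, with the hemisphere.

66.814°S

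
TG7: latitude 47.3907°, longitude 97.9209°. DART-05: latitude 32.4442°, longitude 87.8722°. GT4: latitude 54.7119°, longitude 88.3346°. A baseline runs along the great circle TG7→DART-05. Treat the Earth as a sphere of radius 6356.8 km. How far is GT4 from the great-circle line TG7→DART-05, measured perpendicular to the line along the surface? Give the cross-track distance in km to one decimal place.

δ₁₃ = central angle TG7→GT4 = 0.165196 rad  (haversine)
θ₁₃ = bearing TG7→GT4 = 324.196°,  θ₁₂ = bearing TG7→DART-05 = 210.660°
dₓₜ = R·arcsin(sin δ₁₃ · sin(θ₁₃ − θ₁₂)) = 6356.8·arcsin(0.16445·sin(113.535°)) = 962.061 km
|dₓₜ| = 962.061 km

962.1 km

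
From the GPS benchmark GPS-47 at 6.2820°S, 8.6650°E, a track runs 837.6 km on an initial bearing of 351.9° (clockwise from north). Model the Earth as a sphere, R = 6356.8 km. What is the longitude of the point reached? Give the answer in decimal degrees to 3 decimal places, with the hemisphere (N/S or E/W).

δ = d/R = 837.6/6356.8 = 0.131764 rad
φ₂ = arcsin(sin φ₁ cos δ + cos φ₁ sin δ cos θ)
   = arcsin(-0.10942·0.99133 + 0.99400·0.13138·0.99002) = 1.19288°
λ₂ = λ₁ + atan2(sin θ sin δ cos φ₁, cos δ − sin φ₁ sin φ₂) = 7.60404°

7.604°E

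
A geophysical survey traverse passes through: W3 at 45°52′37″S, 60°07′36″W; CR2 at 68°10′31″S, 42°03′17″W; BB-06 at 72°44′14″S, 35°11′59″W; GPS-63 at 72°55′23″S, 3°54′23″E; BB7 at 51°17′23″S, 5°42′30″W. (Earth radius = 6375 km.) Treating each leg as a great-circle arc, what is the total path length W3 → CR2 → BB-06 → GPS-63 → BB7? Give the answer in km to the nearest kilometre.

W3: φ = -45.87694°, λ = -60.12667°
CR2: φ = -68.17528°, λ = -42.05472°
BB-06: φ = -72.73722°, λ = -35.19972°
GPS-63: φ = -72.92306°, λ = +3.90639°
BB7: φ = -51.28972°, λ = -5.70833°
W3→CR2: c = 0.421559 rad, d = 2687.44 km
CR2→BB-06: c = 0.088987 rad, d = 567.29 km
BB-06→GPS-63: c = 0.197945 rad, d = 1261.90 km
GPS-63→BB7: c = 0.384510 rad, d = 2451.25 km
Total = 2687.44 + 567.29 + 1261.90 + 2451.25 = 6967.88 km

6968 km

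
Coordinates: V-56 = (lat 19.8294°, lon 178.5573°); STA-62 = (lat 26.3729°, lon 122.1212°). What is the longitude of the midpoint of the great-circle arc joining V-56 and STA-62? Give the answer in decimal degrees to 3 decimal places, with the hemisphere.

Bx = cos φ₂ cos Δλ = 0.495325,  By = cos φ₂ sin Δλ = -0.746545
φₘ = atan2(sin φ₁ + sin φ₂, √((cos φ₁ + Bx)² + By²)) = 25.82933°
λₘ = λ₁ + atan2(By, cos φ₁ + Bx) = 151.08890°

151.089°E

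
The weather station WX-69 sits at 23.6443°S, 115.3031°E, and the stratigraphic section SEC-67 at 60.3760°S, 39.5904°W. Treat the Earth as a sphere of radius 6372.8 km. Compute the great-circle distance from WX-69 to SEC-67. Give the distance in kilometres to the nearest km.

10402 km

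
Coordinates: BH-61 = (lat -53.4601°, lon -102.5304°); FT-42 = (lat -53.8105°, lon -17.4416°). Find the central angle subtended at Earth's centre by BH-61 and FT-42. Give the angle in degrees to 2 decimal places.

Δφ = -0.3504°,  Δλ = 85.0888°
a = sin²(Δφ/2) + cos φ₁ cos φ₂ sin²(Δλ/2) = 0.160735
c = 2·arcsin(√a) = 0.825037 rad = 47.2711°

47.27°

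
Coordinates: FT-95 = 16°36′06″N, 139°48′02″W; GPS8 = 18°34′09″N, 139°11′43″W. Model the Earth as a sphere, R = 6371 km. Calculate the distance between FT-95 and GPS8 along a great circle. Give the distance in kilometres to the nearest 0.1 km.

FT-95: φ = +16.60167°, λ = -139.80056°
GPS8: φ = +18.56917°, λ = -139.19528°
Δφ = 1.9675°,  Δλ = 0.6053°
a = sin²(Δφ/2) + cos φ₁ cos φ₂ sin²(Δλ/2) = 0.000320
c = 2·arcsin(√a) = 0.035785 rad = 2.0503°
d = R·c = 6371 × 0.035785 = 228.0 km

228.0 km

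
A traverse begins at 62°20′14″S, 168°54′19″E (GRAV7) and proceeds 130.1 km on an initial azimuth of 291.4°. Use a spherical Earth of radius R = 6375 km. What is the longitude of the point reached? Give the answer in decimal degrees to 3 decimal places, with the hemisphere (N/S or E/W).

166.594°E

GRAV7: φ = -62.33722°, λ = +168.90528°
δ = d/R = 130.1/6375 = 0.020408 rad
φ₂ = arcsin(sin φ₁ cos δ + cos φ₁ sin δ cos θ)
   = arcsin(-0.88570·0.99979 + 0.46427·0.02041·0.36488) = -61.89115°
λ₂ = λ₁ + atan2(sin θ sin δ cos φ₁, cos δ − sin φ₁ sin φ₂) = 166.59414°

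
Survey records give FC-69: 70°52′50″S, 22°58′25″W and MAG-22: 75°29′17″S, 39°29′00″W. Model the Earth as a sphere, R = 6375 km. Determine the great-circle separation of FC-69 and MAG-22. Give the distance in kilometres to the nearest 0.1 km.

FC-69: φ = -70.88056°, λ = -22.97361°
MAG-22: φ = -75.48806°, λ = -39.48333°
Δφ = -4.6075°,  Δλ = -16.5097°
a = sin²(Δφ/2) + cos φ₁ cos φ₂ sin²(Δλ/2) = 0.003308
c = 2·arcsin(√a) = 0.115089 rad = 6.5941°
d = R·c = 6375 × 0.115089 = 733.7 km

733.7 km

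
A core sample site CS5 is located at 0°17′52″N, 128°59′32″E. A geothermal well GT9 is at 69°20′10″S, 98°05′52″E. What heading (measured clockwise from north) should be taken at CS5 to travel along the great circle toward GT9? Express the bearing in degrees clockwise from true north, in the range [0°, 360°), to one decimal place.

CS5: φ = +0.29778°, λ = +128.99222°
GT9: φ = -69.33611°, λ = +98.09778°
Δλ = -30.8944°
y = sin Δλ · cos φ₂ = -0.181192
x = cos φ₁ sin φ₂ − sin φ₁ cos φ₂ cos Δλ = -0.937228
θ = atan2(y, x) = -169.0581° → 190.9419° (mod 360°)

190.9°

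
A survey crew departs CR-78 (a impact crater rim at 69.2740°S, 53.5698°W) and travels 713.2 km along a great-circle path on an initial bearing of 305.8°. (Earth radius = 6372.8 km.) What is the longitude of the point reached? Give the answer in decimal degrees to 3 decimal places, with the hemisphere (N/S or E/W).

δ = d/R = 713.2/6372.8 = 0.111913 rad
φ₂ = arcsin(sin φ₁ cos δ + cos φ₁ sin δ cos θ)
   = arcsin(-0.93528·0.99374 + 0.35390·0.11168·0.58496) = -65.00073°
λ₂ = λ₁ + atan2(sin θ sin δ cos φ₁, cos δ − sin φ₁ sin φ₂) = -65.94630°

65.946°W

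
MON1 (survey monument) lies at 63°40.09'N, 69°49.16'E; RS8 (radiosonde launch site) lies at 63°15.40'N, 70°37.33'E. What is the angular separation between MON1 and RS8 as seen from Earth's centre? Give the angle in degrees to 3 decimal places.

MON1: φ = +63.66817°, λ = +69.81933°
RS8: φ = +63.25667°, λ = +70.62217°
Δφ = -0.4115°,  Δλ = 0.8028°
a = sin²(Δφ/2) + cos φ₁ cos φ₂ sin²(Δλ/2) = 0.000023
c = 2·arcsin(√a) = 0.009527 rad = 0.5459°

0.546°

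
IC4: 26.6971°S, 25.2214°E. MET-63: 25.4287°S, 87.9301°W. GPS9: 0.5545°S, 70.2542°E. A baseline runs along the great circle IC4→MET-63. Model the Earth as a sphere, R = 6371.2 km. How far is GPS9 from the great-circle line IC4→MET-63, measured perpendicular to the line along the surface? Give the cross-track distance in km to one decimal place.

822.9 km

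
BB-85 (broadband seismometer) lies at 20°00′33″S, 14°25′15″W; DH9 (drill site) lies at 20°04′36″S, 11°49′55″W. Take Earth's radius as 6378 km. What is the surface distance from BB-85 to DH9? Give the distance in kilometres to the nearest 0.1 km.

270.8 km

BB-85: φ = -20.00917°, λ = -14.42083°
DH9: φ = -20.07667°, λ = -11.83194°
Δφ = -0.0675°,  Δλ = 2.5889°
a = sin²(Δφ/2) + cos φ₁ cos φ₂ sin²(Δλ/2) = 0.000451
c = 2·arcsin(√a) = 0.042464 rad = 2.4330°
d = R·c = 6378 × 0.042464 = 270.8 km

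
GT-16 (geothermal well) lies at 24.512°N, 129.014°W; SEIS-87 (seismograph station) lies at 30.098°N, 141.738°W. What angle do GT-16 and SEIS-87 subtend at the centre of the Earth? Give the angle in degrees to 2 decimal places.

12.60°

Δφ = 5.5860°,  Δλ = -12.7240°
a = sin²(Δφ/2) + cos φ₁ cos φ₂ sin²(Δλ/2) = 0.012040
c = 2·arcsin(√a) = 0.219899 rad = 12.5993°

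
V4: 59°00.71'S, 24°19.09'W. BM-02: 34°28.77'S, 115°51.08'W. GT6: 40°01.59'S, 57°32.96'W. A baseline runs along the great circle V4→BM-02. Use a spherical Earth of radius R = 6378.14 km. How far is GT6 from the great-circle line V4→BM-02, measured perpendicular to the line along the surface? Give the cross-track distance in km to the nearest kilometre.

V4: φ = -59.01183°, λ = -24.31817°
BM-02: φ = -34.47950°, λ = -115.85133°
GT6: φ = -40.02650°, λ = -57.54933°
δ₁₃ = central angle V4→GT6 = 0.492554 rad  (haversine)
θ₁₃ = bearing V4→GT6 = 297.449°,  θ₁₂ = bearing V4→BM-02 = 249.361°
dₓₜ = R·arcsin(sin δ₁₃ · sin(θ₁₃ − θ₁₂)) = 6378.14·arcsin(0.47288·sin(48.088°)) = 2293.581 km
|dₓₜ| = 2293.581 km

2294 km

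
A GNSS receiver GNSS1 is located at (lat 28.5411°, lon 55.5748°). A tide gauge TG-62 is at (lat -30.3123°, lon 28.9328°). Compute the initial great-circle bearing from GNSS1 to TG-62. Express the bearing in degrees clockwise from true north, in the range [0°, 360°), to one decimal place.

Δλ = -26.6420°
y = sin Δλ · cos φ₂ = -0.387110
x = cos φ₁ sin φ₂ − sin φ₁ cos φ₂ cos Δλ = -0.812053
θ = atan2(y, x) = -154.5126° → 205.4874° (mod 360°)

205.5°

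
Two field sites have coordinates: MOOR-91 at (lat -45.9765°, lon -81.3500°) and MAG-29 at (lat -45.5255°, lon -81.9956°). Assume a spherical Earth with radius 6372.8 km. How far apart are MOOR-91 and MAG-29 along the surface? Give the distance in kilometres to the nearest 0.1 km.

70.9 km

Δφ = 0.4510°,  Δλ = -0.6456°
a = sin²(Δφ/2) + cos φ₁ cos φ₂ sin²(Δλ/2) = 0.000031
c = 2·arcsin(√a) = 0.011125 rad = 0.6374°
d = R·c = 6372.8 × 0.011125 = 70.9 km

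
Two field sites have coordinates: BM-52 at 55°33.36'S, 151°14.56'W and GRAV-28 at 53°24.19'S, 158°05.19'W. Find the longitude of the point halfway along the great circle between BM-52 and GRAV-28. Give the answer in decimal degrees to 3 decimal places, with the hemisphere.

BM-52: φ = -55.55600°, λ = -151.24267°
GRAV-28: φ = -53.40317°, λ = -158.08650°
Bx = cos φ₂ cos Δλ = 0.591932,  By = cos φ₂ sin Δλ = -0.071043
φₘ = atan2(sin φ₁ + sin φ₂, √((cos φ₁ + Bx)² + By²)) = -54.52789°
λₘ = λ₁ + atan2(By, cos φ₁ + Bx) = -154.75476°

154.755°W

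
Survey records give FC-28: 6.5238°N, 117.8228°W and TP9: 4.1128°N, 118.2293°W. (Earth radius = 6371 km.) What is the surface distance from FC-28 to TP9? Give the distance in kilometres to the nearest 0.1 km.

271.8 km

Δφ = -2.4110°,  Δλ = -0.4065°
a = sin²(Δφ/2) + cos φ₁ cos φ₂ sin²(Δλ/2) = 0.000455
c = 2·arcsin(√a) = 0.042669 rad = 2.4447°
d = R·c = 6371 × 0.042669 = 271.8 km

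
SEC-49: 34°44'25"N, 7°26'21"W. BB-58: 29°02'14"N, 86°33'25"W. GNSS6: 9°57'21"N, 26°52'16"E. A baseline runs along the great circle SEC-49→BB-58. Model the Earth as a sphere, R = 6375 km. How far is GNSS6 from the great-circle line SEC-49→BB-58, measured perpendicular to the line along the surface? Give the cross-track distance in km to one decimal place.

749.4 km

SEC-49: φ = +34.74028°, λ = -7.43917°
BB-58: φ = +29.03722°, λ = -86.55694°
GNSS6: φ = +9.95583°, λ = +26.87111°
δ₁₃ = central angle SEC-49→GNSS6 = 0.696552 rad  (haversine)
θ₁₃ = bearing SEC-49→GNSS6 = 120.078°,  θ₁₂ = bearing SEC-49→BB-58 = 289.545°
dₓₜ = R·arcsin(sin δ₁₃ · sin(θ₁₃ − θ₁₂)) = 6375·arcsin(0.64158·sin(-169.467°)) = -749.392 km
|dₓₜ| = 749.392 km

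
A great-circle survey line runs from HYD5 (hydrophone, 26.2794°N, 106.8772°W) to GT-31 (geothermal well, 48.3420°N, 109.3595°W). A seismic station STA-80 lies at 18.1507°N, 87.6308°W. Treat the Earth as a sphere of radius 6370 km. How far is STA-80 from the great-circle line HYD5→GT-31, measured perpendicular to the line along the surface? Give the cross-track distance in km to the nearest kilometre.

1963 km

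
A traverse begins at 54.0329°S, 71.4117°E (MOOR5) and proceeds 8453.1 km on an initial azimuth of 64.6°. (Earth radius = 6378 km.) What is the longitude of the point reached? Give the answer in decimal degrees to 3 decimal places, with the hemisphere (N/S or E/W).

δ = d/R = 8453.1/6378 = 1.325353 rad
φ₂ = arcsin(sin φ₁ cos δ + cos φ₁ sin δ cos θ)
   = arcsin(-0.80935·0.24299 + 0.58732·0.97003·0.42894) = 2.73462°
λ₂ = λ₁ + atan2(sin θ sin δ cos φ₁, cos δ − sin φ₁ sin φ₂) = 132.72541°

132.725°E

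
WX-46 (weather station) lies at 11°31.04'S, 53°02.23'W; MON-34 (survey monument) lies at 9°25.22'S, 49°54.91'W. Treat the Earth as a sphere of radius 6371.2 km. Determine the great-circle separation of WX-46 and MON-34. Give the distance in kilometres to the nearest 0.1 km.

WX-46: φ = -11.51733°, λ = -53.03717°
MON-34: φ = -9.42033°, λ = -49.91517°
Δφ = 2.0970°,  Δλ = 3.1220°
a = sin²(Δφ/2) + cos φ₁ cos φ₂ sin²(Δλ/2) = 0.001052
c = 2·arcsin(√a) = 0.064886 rad = 3.7177°
d = R·c = 6371.2 × 0.064886 = 413.4 km

413.4 km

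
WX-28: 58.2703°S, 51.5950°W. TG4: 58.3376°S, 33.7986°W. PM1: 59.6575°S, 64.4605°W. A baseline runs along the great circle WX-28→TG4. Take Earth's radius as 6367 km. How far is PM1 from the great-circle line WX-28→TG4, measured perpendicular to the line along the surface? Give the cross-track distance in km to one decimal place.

320.4 km

δ₁₃ = central angle WX-28→PM1 = 0.118075 rad  (haversine)
θ₁₃ = bearing WX-28→PM1 = 252.718°,  θ₁₂ = bearing WX-28→TG4 = 97.997°
dₓₜ = R·arcsin(sin δ₁₃ · sin(θ₁₃ − θ₁₂)) = 6367·arcsin(0.11780·sin(154.721°)) = 320.417 km
|dₓₜ| = 320.417 km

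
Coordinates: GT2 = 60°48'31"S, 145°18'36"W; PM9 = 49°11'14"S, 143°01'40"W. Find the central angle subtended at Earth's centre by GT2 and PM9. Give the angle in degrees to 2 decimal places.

11.69°

GT2: φ = -60.80861°, λ = -145.31000°
PM9: φ = -49.18722°, λ = -143.02778°
Δφ = 11.6214°,  Δλ = 2.2822°
a = sin²(Δφ/2) + cos φ₁ cos φ₂ sin²(Δλ/2) = 0.010376
c = 2·arcsin(√a) = 0.204083 rad = 11.6931°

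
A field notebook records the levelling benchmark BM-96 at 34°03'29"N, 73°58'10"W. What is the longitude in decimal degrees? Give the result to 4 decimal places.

73.9694°W

73° + 58′/60 + 10″/3600 = 73 + 0.96667 + 0.00278 = 73.9694°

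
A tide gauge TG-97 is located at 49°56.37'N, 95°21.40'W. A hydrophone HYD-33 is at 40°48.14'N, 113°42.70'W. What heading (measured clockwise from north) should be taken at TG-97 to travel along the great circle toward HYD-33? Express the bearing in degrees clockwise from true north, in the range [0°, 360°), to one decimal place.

TG-97: φ = +49.93950°, λ = -95.35667°
HYD-33: φ = +40.80233°, λ = -113.71167°
Δλ = -18.3550°
y = sin Δλ · cos φ₂ = -0.238372
x = cos φ₁ sin φ₂ − sin φ₁ cos φ₂ cos Δλ = -0.129323
θ = atan2(y, x) = -118.4810° → 241.5190° (mod 360°)

241.5°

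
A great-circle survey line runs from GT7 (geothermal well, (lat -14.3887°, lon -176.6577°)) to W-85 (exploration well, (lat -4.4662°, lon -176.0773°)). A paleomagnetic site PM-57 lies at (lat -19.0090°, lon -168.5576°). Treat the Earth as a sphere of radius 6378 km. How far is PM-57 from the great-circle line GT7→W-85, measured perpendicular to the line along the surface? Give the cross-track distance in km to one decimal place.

882.0 km

δ₁₃ = central angle GT7→PM-57 = 0.157556 rad  (haversine)
θ₁₃ = bearing GT7→PM-57 = 121.892°,  θ₁₂ = bearing GT7→W-85 = 3.354°
dₓₜ = R·arcsin(sin δ₁₃ · sin(θ₁₃ − θ₁₂)) = 6378·arcsin(0.15690·sin(118.538°)) = 881.960 km
|dₓₜ| = 881.960 km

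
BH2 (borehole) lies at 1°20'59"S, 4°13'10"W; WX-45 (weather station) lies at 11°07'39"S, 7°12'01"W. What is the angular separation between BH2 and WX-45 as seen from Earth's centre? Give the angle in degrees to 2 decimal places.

10.22°

BH2: φ = -1.34972°, λ = -4.21944°
WX-45: φ = -11.12750°, λ = -7.20028°
Δφ = -9.7778°,  Δλ = -2.9808°
a = sin²(Δφ/2) + cos φ₁ cos φ₂ sin²(Δλ/2) = 0.007927
c = 2·arcsin(√a) = 0.178300 rad = 10.2158°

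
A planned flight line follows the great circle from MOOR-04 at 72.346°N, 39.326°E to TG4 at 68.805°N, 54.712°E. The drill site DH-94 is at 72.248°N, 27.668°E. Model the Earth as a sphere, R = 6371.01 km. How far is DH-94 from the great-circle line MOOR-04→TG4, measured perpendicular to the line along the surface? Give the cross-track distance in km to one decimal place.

155.5 km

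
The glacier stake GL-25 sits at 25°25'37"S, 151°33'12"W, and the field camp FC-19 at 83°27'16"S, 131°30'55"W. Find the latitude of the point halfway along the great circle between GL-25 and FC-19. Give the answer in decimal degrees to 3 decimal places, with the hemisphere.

54.605°S

GL-25: φ = -25.42694°, λ = -151.55333°
FC-19: φ = -83.45444°, λ = -131.51528°
Bx = cos φ₂ cos Δλ = 0.107093,  By = cos φ₂ sin Δλ = 0.039059
φₘ = atan2(sin φ₁ + sin φ₂, √((cos φ₁ + Bx)² + By²)) = -54.60481°
λₘ = λ₁ + atan2(By, cos φ₁ + Bx) = -149.33917°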